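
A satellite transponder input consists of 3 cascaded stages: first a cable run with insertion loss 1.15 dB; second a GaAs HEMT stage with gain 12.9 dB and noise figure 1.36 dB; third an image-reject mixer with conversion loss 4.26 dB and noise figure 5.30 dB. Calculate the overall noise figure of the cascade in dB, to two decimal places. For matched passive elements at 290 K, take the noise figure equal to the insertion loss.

2.88 dB

Convert to linear (a loss of L dB is a gain of −L dB): F_i = 10^(NF_i/10), G_i = 10^(G_i,dB/10)
  Stage 1: F_1 = 10^(1.15/10) = 1.303, G_1 = 10^(−1.15/10) = 0.7674
  Stage 2: F_2 = 10^(1.36/10) = 1.368, G_2 = 10^(12.9/10) = 19.50
  Stage 3: F_3 = 10^(5.30/10) = 3.388, G_3 = 10^(−4.26/10) = 0.3750
Friis cascade:
  F = 1.303 + (1.368 − 1)/0.7674 + (3.388 − 1)/14.96 = 1.942
NF = 10 log₁₀(1.942) = 2.88 dB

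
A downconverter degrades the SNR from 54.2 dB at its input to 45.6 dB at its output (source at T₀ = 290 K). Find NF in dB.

NF (dB) = SNR_in(dB) − SNR_out(dB) when the source is at T₀
NF = 54.2 − 45.6 = 8.6 dB

8.6 dB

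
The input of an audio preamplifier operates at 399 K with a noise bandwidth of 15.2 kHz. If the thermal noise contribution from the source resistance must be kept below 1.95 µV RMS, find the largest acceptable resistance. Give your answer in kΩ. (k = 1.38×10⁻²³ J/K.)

11.4 kΩ

Johnson–Nyquist: V_n = √(4kTRB) ⇒ R = V_n² / (4kTB)
4kTB = 4 × 1.38×10⁻²³ × 399 × 1.52×10⁴ = 3.35×10⁻¹⁶
R = (1.95×10⁻⁶)² / 3.35×10⁻¹⁶ = 1.14×10⁴ Ω = 11.4 kΩ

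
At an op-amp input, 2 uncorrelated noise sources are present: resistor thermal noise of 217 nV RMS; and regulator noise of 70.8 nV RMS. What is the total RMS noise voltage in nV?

Uncorrelated sources add in power (mean-square): V_tot = √(ΣV_i²)
V_tot = √[(2.17×10⁻⁷)² + (7.08×10⁻⁸)²] = 2.28×10⁻⁷ V = 228 nV

228 nV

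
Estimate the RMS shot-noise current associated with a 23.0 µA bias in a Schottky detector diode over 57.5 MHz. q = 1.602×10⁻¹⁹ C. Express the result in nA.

20.6 nA

I_n = √(2qI·B)
2qI·B = 2 × 1.602×10⁻¹⁹ × 2.30×10⁻⁵ × 5.75×10⁷ = 4.24×10⁻¹⁶ A²
I_n = √(4.24×10⁻¹⁶) = 2.06×10⁻⁸ A = 20.6 nA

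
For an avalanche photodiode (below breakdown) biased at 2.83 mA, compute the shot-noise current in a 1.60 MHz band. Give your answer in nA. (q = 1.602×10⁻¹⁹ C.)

I_n = √(2qI·B)
2qI·B = 2 × 1.602×10⁻¹⁹ × 2.83×10⁻³ × 1.60×10⁶ = 1.45×10⁻¹⁵ A²
I_n = √(1.45×10⁻¹⁵) = 3.81×10⁻⁸ A = 38.1 nA

38.1 nA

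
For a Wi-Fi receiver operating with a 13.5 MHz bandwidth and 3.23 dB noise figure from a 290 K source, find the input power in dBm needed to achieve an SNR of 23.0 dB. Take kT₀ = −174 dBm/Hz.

−76.5 dBm

Sensitivity = −174 + 10 log₁₀(B) + NF + SNR_min
= −174 + 71.3 + 3.23 + 23.0
= −76.47 dBm → −76.5 dBm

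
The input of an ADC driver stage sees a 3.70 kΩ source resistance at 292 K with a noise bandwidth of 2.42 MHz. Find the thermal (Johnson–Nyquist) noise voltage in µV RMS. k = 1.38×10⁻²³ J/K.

V_n = √(4kTRB)
4kTRB = 4 × 1.38×10⁻²³ × 292 × 3.70×10³ × 2.42×10⁶ = 1.44×10⁻¹⁰ V²
V_n = √(1.44×10⁻¹⁰) = 1.20×10⁻⁵ V = 12.0 µV

12.0 µV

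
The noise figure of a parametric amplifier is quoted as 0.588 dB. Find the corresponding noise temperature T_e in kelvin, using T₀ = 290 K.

F = 10^(0.588/10) = 1.14499
T_e = (F − 1)·T₀ = (1.14499 − 1) × 290 = 42.0 K

42.0 K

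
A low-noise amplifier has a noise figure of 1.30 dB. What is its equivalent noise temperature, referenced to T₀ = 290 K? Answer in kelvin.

F = 10^(1.30/10) = 1.34896
T_e = (F − 1)·T₀ = (1.34896 − 1) × 290 = 101 K

101 K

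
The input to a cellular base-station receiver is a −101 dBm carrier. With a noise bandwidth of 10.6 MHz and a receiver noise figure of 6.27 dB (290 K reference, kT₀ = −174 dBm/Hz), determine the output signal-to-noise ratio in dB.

−3.5 dB

Noise floor: N = −174 + 10 log₁₀(B) + NF
10 log₁₀(1.06×10⁷) = 70.25 dB
N = −174 + 70.25 + 6.27 = −97.48 dBm
SNR = P_sig − N = −101 − (−97.48) = −3.52 dB → −3.5 dB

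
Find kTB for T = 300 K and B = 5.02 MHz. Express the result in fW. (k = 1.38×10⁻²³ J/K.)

P_n = kTB = 1.38×10⁻²³ × 300 × 5.02×10⁶ = 2.08×10⁻¹⁴ W = 20.8 fW

20.8 fW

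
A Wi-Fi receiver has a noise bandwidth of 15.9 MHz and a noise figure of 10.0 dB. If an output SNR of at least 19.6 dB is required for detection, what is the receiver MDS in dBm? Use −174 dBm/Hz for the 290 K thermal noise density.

−72.4 dBm

Sensitivity = −174 + 10 log₁₀(B) + NF + SNR_min
= −174 + 72.01 + 10.0 + 19.6
= −72.39 dBm → −72.4 dBm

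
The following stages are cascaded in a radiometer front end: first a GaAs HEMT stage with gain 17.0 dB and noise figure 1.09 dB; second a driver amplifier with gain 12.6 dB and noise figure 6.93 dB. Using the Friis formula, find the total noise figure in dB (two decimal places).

Convert to linear (a loss of L dB is a gain of −L dB): F_i = 10^(NF_i/10), G_i = 10^(G_i,dB/10)
  Stage 1: F_1 = 10^(1.09/10) = 1.285, G_1 = 10^(17.0/10) = 50.12
  Stage 2: F_2 = 10^(6.93/10) = 4.932, G_2 = 10^(12.6/10) = 18.20
Friis cascade:
  F = 1.285 + (4.932 − 1)/50.12 = 1.364
NF = 10 log₁₀(1.364) = 1.35 dB

1.35 dB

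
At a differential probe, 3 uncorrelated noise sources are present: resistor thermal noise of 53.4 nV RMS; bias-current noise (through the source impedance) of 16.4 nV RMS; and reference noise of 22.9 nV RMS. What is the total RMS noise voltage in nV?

60.4 nV

Uncorrelated sources add in power (mean-square): V_tot = √(ΣV_i²)
V_tot = √[(5.34×10⁻⁸)² + (1.64×10⁻⁸)² + (2.29×10⁻⁸)²] = 6.04×10⁻⁸ V = 60.4 nV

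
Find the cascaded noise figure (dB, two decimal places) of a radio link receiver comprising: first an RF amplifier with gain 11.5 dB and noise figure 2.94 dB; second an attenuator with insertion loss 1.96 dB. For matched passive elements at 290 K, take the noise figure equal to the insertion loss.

3.03 dB

Convert to linear (a loss of L dB is a gain of −L dB): F_i = 10^(NF_i/10), G_i = 10^(G_i,dB/10)
  Stage 1: F_1 = 10^(2.94/10) = 1.968, G_1 = 10^(11.5/10) = 14.13
  Stage 2: F_2 = 10^(1.96/10) = 1.570, G_2 = 10^(−1.96/10) = 0.6368
Friis cascade:
  F = 1.968 + (1.570 − 1)/14.13 = 2.008
NF = 10 log₁₀(2.008) = 3.03 dB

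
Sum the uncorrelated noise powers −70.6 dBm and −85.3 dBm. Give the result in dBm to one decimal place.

Convert to linear, add, convert back:
P₁ = 8.71×10⁻¹¹ W, P₂ = 2.95×10⁻¹² W
P_tot = 9.00×10⁻¹¹ W → 10 log₁₀(P_tot / 10⁻³) = −70.5 dBm

−70.5 dBm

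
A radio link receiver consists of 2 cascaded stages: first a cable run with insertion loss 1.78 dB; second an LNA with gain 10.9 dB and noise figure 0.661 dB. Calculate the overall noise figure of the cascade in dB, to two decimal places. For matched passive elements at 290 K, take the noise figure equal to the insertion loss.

2.44 dB

Convert to linear (a loss of L dB is a gain of −L dB): F_i = 10^(NF_i/10), G_i = 10^(G_i,dB/10)
  Stage 1: F_1 = 10^(1.78/10) = 1.507, G_1 = 10^(−1.78/10) = 0.6637
  Stage 2: F_2 = 10^(0.661/10) = 1.164, G_2 = 10^(10.9/10) = 12.30
Friis cascade:
  F = 1.507 + (1.164 − 1)/0.6637 = 1.754
NF = 10 log₁₀(1.754) = 2.44 dB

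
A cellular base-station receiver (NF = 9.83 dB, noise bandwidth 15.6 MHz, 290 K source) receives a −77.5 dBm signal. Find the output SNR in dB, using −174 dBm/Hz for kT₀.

14.7 dB

Noise floor: N = −174 + 10 log₁₀(B) + NF
10 log₁₀(1.56×10⁷) = 71.93 dB
N = −174 + 71.93 + 9.83 = −92.24 dBm
SNR = P_sig − N = −77.5 − (−92.24) = 14.74 dB → 14.7 dB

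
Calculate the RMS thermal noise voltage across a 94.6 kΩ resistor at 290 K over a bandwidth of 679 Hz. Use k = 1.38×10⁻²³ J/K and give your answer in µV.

1.01 µV

V_n = √(4kTRB)
4kTRB = 4 × 1.38×10⁻²³ × 290 × 9.46×10⁴ × 6.79×10² = 1.03×10⁻¹² V²
V_n = √(1.03×10⁻¹²) = 1.01×10⁻⁶ V = 1.01 µV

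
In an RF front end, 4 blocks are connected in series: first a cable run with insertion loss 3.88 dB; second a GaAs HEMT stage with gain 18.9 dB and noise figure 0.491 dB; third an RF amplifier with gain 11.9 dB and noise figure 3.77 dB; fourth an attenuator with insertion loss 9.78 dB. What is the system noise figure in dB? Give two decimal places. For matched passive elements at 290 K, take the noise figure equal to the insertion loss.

4.47 dB

Convert to linear (a loss of L dB is a gain of −L dB): F_i = 10^(NF_i/10), G_i = 10^(G_i,dB/10)
  Stage 1: F_1 = 10^(3.88/10) = 2.443, G_1 = 10^(−3.88/10) = 0.4093
  Stage 2: F_2 = 10^(0.491/10) = 1.120, G_2 = 10^(18.9/10) = 77.62
  Stage 3: F_3 = 10^(3.77/10) = 2.382, G_3 = 10^(11.9/10) = 15.49
  Stage 4: F_4 = 10^(9.78/10) = 9.506, G_4 = 10^(−9.78/10) = 0.1052
Friis cascade:
  F = 2.443 + (1.120 − 1)/0.4093 + (2.382 − 1)/31.77 + (9.506 − 1)/492.0 = 2.797
NF = 10 log₁₀(2.797) = 4.47 dB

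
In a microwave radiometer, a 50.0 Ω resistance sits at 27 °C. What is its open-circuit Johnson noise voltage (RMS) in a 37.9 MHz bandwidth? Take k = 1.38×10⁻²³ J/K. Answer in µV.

5.60 µV

T = 27 °C + 273.15 = 300.15 K
V_n = √(4kTRB)
4kTRB = 4 × 1.38×10⁻²³ × 300.15 × 5.00×10¹ × 3.79×10⁷ = 3.14×10⁻¹¹ V²
V_n = √(3.14×10⁻¹¹) = 5.60×10⁻⁶ V = 5.60 µV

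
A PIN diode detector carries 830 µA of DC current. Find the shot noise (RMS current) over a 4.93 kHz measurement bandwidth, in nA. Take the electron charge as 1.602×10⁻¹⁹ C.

1.15 nA

I_n = √(2qI·B)
2qI·B = 2 × 1.602×10⁻¹⁹ × 8.30×10⁻⁴ × 4.93×10³ = 1.31×10⁻¹⁸ A²
I_n = √(1.31×10⁻¹⁸) = 1.15×10⁻⁹ A = 1.15 nA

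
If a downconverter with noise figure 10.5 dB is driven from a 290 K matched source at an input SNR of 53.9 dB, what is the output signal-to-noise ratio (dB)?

By definition F = SNR_in/SNR_out, so in dB: SNR_out = SNR_in − NF
SNR_out = 53.9 − 10.5 = 43.4 dB

43.4 dB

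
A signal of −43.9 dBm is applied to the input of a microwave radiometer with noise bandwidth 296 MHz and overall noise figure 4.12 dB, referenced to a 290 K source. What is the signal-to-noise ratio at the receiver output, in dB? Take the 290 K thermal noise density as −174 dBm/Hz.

Noise floor: N = −174 + 10 log₁₀(B) + NF
10 log₁₀(2.96×10⁸) = 84.71 dB
N = −174 + 84.71 + 4.12 = −85.17 dBm
SNR = P_sig − N = −43.9 − (−85.17) = 41.27 dB → 41.3 dB

41.3 dB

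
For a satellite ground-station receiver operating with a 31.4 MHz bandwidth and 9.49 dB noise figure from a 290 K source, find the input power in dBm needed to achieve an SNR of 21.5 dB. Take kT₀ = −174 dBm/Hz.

−68.0 dBm

Sensitivity = −174 + 10 log₁₀(B) + NF + SNR_min
= −174 + 74.97 + 9.49 + 21.5
= −68.04 dBm → −68.0 dBm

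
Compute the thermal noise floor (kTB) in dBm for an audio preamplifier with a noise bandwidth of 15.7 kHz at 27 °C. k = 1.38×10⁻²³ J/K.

−131.9 dBm

T = 27 °C + 273.15 = 300.15 K
P_n = kTB = 1.38×10⁻²³ × 300.15 × 1.57×10⁴ = 6.50×10⁻¹⁷ W
In dBm: 10 log₁₀(6.50×10⁻¹⁷ / 10⁻³) = −131.9 dBm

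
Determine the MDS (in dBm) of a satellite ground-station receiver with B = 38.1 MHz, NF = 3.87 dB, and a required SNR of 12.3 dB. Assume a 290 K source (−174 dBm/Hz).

Sensitivity = −174 + 10 log₁₀(B) + NF + SNR_min
= −174 + 75.81 + 3.87 + 12.3
= −82.02 dBm → −82.0 dBm

−82.0 dBm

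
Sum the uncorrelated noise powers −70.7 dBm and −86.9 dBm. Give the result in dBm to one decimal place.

Convert to linear, add, convert back:
P₁ = 8.51×10⁻¹¹ W, P₂ = 2.04×10⁻¹² W
P_tot = 8.72×10⁻¹¹ W → 10 log₁₀(P_tot / 10⁻³) = −70.6 dBm

−70.6 dBm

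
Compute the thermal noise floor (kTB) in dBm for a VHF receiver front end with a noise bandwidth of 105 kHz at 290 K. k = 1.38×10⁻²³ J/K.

P_n = kTB = 1.38×10⁻²³ × 290 × 1.05×10⁵ = 4.20×10⁻¹⁶ W
In dBm: 10 log₁₀(4.20×10⁻¹⁶ / 10⁻³) = −123.8 dBm

−123.8 dBm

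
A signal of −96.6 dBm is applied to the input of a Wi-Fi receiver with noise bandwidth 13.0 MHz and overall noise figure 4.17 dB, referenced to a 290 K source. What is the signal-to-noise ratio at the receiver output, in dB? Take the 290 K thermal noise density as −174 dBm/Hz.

2.1 dB

Noise floor: N = −174 + 10 log₁₀(B) + NF
10 log₁₀(1.30×10⁷) = 71.14 dB
N = −174 + 71.14 + 4.17 = −98.69 dBm
SNR = P_sig − N = −96.6 − (−98.69) = 2.09 dB → 2.1 dB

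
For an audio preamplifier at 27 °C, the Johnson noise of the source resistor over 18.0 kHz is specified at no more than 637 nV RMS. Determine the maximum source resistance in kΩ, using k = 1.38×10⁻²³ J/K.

T = 27 °C + 273.15 = 300.15 K
Johnson–Nyquist: V_n = √(4kTRB) ⇒ R = V_n² / (4kTB)
4kTB = 4 × 1.38×10⁻²³ × 300.15 × 1.80×10⁴ = 2.98×10⁻¹⁶
R = (6.37×10⁻⁷)² / 2.98×10⁻¹⁶ = 1.36×10³ Ω = 1.36 kΩ

1.36 kΩ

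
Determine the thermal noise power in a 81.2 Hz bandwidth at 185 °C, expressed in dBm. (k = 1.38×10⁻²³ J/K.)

T = 185 °C + 273.15 = 458.15 K
P_n = kTB = 1.38×10⁻²³ × 458.15 × 8.12×10¹ = 5.13×10⁻¹⁹ W
In dBm: 10 log₁₀(5.13×10⁻¹⁹ / 10⁻³) = −152.9 dBm

−152.9 dBm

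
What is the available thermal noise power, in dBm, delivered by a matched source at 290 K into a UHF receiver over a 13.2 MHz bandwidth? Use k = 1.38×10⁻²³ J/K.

P_n = kTB = 1.38×10⁻²³ × 290 × 1.32×10⁷ = 5.28×10⁻¹⁴ W
In dBm: 10 log₁₀(5.28×10⁻¹⁴ / 10⁻³) = −102.8 dBm

−102.8 dBm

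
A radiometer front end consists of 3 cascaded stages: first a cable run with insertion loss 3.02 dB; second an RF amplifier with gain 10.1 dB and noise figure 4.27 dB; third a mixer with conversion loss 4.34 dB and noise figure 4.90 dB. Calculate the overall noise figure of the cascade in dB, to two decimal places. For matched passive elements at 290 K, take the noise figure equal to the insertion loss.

Convert to linear (a loss of L dB is a gain of −L dB): F_i = 10^(NF_i/10), G_i = 10^(G_i,dB/10)
  Stage 1: F_1 = 10^(3.02/10) = 2.004, G_1 = 10^(−3.02/10) = 0.4989
  Stage 2: F_2 = 10^(4.27/10) = 2.673, G_2 = 10^(10.1/10) = 10.23
  Stage 3: F_3 = 10^(4.90/10) = 3.090, G_3 = 10^(−4.34/10) = 0.3681
Friis cascade:
  F = 2.004 + (2.673 − 1)/0.4989 + (3.090 − 1)/5.105 = 5.767
NF = 10 log₁₀(5.767) = 7.61 dB

7.61 dB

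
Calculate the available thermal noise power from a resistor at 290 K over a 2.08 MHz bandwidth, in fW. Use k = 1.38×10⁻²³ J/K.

8.32 fW

P_n = kTB = 1.38×10⁻²³ × 290 × 2.08×10⁶ = 8.32×10⁻¹⁵ W = 8.32 fW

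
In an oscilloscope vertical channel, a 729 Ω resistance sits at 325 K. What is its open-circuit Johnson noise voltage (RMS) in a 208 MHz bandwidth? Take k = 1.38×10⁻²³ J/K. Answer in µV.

V_n = √(4kTRB)
4kTRB = 4 × 1.38×10⁻²³ × 325 × 7.29×10² × 2.08×10⁸ = 2.72×10⁻⁹ V²
V_n = √(2.72×10⁻⁹) = 5.22×10⁻⁵ V = 52.2 µV

52.2 µV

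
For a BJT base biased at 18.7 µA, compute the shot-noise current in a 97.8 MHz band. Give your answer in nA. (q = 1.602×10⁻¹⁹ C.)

I_n = √(2qI·B)
2qI·B = 2 × 1.602×10⁻¹⁹ × 1.87×10⁻⁵ × 9.78×10⁷ = 5.86×10⁻¹⁶ A²
I_n = √(5.86×10⁻¹⁶) = 2.42×10⁻⁸ A = 24.2 nA

24.2 nA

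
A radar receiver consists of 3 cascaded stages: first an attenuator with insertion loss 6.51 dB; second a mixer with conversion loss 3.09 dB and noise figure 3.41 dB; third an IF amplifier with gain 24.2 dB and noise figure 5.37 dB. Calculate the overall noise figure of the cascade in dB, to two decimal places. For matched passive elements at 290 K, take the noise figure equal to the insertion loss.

15.07 dB

Convert to linear (a loss of L dB is a gain of −L dB): F_i = 10^(NF_i/10), G_i = 10^(G_i,dB/10)
  Stage 1: F_1 = 10^(6.51/10) = 4.477, G_1 = 10^(−6.51/10) = 0.2234
  Stage 2: F_2 = 10^(3.41/10) = 2.193, G_2 = 10^(−3.09/10) = 0.4909
  Stage 3: F_3 = 10^(5.37/10) = 3.443, G_3 = 10^(24.2/10) = 263.0
Friis cascade:
  F = 4.477 + (2.193 − 1)/0.2234 + (3.443 − 1)/0.1096 = 32.10
NF = 10 log₁₀(32.10) = 15.07 dB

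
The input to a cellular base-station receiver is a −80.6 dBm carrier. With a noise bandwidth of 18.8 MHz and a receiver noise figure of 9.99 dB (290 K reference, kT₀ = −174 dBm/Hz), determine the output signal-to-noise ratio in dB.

Noise floor: N = −174 + 10 log₁₀(B) + NF
10 log₁₀(1.88×10⁷) = 72.74 dB
N = −174 + 72.74 + 9.99 = −91.27 dBm
SNR = P_sig − N = −80.6 − (−91.27) = 10.67 dB → 10.7 dB

10.7 dB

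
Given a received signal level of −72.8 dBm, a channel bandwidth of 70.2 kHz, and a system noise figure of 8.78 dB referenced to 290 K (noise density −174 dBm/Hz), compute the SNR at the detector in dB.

Noise floor: N = −174 + 10 log₁₀(B) + NF
10 log₁₀(7.02×10⁴) = 48.46 dB
N = −174 + 48.46 + 8.78 = −116.76 dBm
SNR = P_sig − N = −72.8 − (−116.76) = 43.96 dB → 44.0 dB

44.0 dB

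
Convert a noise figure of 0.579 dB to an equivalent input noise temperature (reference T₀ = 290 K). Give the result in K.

F = 10^(0.579/10) = 1.14262
T_e = (F − 1)·T₀ = (1.14262 − 1) × 290 = 41.4 K

41.4 K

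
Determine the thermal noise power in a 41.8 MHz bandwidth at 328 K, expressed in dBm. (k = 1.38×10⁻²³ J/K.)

P_n = kTB = 1.38×10⁻²³ × 328 × 4.18×10⁷ = 1.89×10⁻¹³ W
In dBm: 10 log₁₀(1.89×10⁻¹³ / 10⁻³) = −97.2 dBm

−97.2 dBm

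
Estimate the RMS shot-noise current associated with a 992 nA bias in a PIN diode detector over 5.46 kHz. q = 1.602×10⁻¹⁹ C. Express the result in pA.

I_n = √(2qI·B)
2qI·B = 2 × 1.602×10⁻¹⁹ × 9.92×10⁻⁷ × 5.46×10³ = 1.74×10⁻²¹ A²
I_n = √(1.74×10⁻²¹) = 4.17×10⁻¹¹ A = 41.7 pA

41.7 pA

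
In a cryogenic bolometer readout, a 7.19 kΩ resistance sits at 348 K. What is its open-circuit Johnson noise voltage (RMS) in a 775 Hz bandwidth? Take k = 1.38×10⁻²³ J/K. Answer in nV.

327 nV

V_n = √(4kTRB)
4kTRB = 4 × 1.38×10⁻²³ × 348 × 7.19×10³ × 7.75×10² = 1.07×10⁻¹³ V²
V_n = √(1.07×10⁻¹³) = 3.27×10⁻⁷ V = 327 nV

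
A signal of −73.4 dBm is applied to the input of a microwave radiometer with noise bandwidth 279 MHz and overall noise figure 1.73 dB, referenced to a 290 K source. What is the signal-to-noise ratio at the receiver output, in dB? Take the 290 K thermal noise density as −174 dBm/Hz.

14.4 dB

Noise floor: N = −174 + 10 log₁₀(B) + NF
10 log₁₀(2.79×10⁸) = 84.46 dB
N = −174 + 84.46 + 1.73 = −87.81 dBm
SNR = P_sig − N = −73.4 − (−87.81) = 14.41 dB → 14.4 dB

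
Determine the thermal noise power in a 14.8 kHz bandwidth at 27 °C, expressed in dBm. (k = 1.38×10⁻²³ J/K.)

−132.1 dBm

T = 27 °C + 273.15 = 300.15 K
P_n = kTB = 1.38×10⁻²³ × 300.15 × 1.48×10⁴ = 6.13×10⁻¹⁷ W
In dBm: 10 log₁₀(6.13×10⁻¹⁷ / 10⁻³) = −132.1 dBm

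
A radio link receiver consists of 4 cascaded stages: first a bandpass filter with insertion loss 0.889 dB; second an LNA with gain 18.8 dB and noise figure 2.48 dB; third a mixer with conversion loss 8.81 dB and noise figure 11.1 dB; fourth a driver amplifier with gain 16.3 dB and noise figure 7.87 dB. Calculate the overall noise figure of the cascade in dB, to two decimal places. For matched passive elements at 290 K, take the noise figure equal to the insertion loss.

4.76 dB

Convert to linear (a loss of L dB is a gain of −L dB): F_i = 10^(NF_i/10), G_i = 10^(G_i,dB/10)
  Stage 1: F_1 = 10^(0.889/10) = 1.227, G_1 = 10^(−0.889/10) = 0.8149
  Stage 2: F_2 = 10^(2.48/10) = 1.770, G_2 = 10^(18.8/10) = 75.86
  Stage 3: F_3 = 10^(11.1/10) = 12.88, G_3 = 10^(−8.81/10) = 0.1315
  Stage 4: F_4 = 10^(7.87/10) = 6.124, G_4 = 10^(16.3/10) = 42.66
Friis cascade:
  F = 1.227 + (1.770 − 1)/0.8149 + (12.88 − 1)/61.82 + (6.124 − 1)/8.130 = 2.995
NF = 10 log₁₀(2.995) = 4.76 dB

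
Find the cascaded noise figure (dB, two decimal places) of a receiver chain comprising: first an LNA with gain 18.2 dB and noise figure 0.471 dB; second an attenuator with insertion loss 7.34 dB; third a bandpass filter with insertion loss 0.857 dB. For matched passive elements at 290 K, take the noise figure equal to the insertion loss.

0.79 dB

Convert to linear (a loss of L dB is a gain of −L dB): F_i = 10^(NF_i/10), G_i = 10^(G_i,dB/10)
  Stage 1: F_1 = 10^(0.471/10) = 1.115, G_1 = 10^(18.2/10) = 66.07
  Stage 2: F_2 = 10^(7.34/10) = 5.420, G_2 = 10^(−7.34/10) = 0.1845
  Stage 3: F_3 = 10^(0.857/10) = 1.218, G_3 = 10^(−0.857/10) = 0.8209
Friis cascade:
  F = 1.115 + (5.420 − 1)/66.07 + (1.218 − 1)/12.19 = 1.199
NF = 10 log₁₀(1.199) = 0.79 dB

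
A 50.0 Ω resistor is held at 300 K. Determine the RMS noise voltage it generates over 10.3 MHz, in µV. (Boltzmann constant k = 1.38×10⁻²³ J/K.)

2.92 µV

V_n = √(4kTRB)
4kTRB = 4 × 1.38×10⁻²³ × 300 × 5.00×10¹ × 1.03×10⁷ = 8.53×10⁻¹² V²
V_n = √(8.53×10⁻¹²) = 2.92×10⁻⁶ V = 2.92 µV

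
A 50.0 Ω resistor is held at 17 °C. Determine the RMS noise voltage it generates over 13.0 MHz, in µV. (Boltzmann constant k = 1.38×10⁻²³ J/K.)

T = 17 °C + 273.15 = 290.15 K
V_n = √(4kTRB)
4kTRB = 4 × 1.38×10⁻²³ × 290.15 × 5.00×10¹ × 1.30×10⁷ = 1.04×10⁻¹¹ V²
V_n = √(1.04×10⁻¹¹) = 3.23×10⁻⁶ V = 3.23 µV

3.23 µV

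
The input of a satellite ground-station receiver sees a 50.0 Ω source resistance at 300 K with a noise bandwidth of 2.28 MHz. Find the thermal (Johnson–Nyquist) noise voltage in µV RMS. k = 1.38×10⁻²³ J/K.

1.37 µV

V_n = √(4kTRB)
4kTRB = 4 × 1.38×10⁻²³ × 300 × 5.00×10¹ × 2.28×10⁶ = 1.89×10⁻¹² V²
V_n = √(1.89×10⁻¹²) = 1.37×10⁻⁶ V = 1.37 µV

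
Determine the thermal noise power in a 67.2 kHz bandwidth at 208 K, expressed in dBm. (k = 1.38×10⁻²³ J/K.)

−127.1 dBm

P_n = kTB = 1.38×10⁻²³ × 208 × 6.72×10⁴ = 1.93×10⁻¹⁶ W
In dBm: 10 log₁₀(1.93×10⁻¹⁶ / 10⁻³) = −127.1 dBm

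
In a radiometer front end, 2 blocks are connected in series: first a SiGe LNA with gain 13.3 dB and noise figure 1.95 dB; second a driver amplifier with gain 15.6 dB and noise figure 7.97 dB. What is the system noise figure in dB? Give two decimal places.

Convert to linear (a loss of L dB is a gain of −L dB): F_i = 10^(NF_i/10), G_i = 10^(G_i,dB/10)
  Stage 1: F_1 = 10^(1.95/10) = 1.567, G_1 = 10^(13.3/10) = 21.38
  Stage 2: F_2 = 10^(7.97/10) = 6.266, G_2 = 10^(15.6/10) = 36.31
Friis cascade:
  F = 1.567 + (6.266 − 1)/21.38 = 1.813
NF = 10 log₁₀(1.813) = 2.58 dB

2.58 dB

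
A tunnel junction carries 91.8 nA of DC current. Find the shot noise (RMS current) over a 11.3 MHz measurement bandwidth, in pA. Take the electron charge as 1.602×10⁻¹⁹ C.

577 pA

I_n = √(2qI·B)
2qI·B = 2 × 1.602×10⁻¹⁹ × 9.18×10⁻⁸ × 1.13×10⁷ = 3.32×10⁻¹⁹ A²
I_n = √(3.32×10⁻¹⁹) = 5.77×10⁻¹⁰ A = 577 pA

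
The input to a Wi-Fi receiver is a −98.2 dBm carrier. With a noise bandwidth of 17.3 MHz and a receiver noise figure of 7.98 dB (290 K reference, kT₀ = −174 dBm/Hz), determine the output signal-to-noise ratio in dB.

−4.6 dB

Noise floor: N = −174 + 10 log₁₀(B) + NF
10 log₁₀(1.73×10⁷) = 72.38 dB
N = −174 + 72.38 + 7.98 = −93.64 dBm
SNR = P_sig − N = −98.2 − (−93.64) = −4.56 dB → −4.6 dB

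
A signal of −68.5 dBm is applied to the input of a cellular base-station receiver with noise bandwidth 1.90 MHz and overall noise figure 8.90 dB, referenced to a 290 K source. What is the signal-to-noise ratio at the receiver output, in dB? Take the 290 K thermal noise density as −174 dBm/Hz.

Noise floor: N = −174 + 10 log₁₀(B) + NF
10 log₁₀(1.90×10⁶) = 62.79 dB
N = −174 + 62.79 + 8.90 = −102.31 dBm
SNR = P_sig − N = −68.5 − (−102.31) = 33.81 dB → 33.8 dB

33.8 dB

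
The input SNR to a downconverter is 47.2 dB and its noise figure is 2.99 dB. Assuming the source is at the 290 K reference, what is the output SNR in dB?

44.21 dB

By definition F = SNR_in/SNR_out, so in dB: SNR_out = SNR_in − NF
SNR_out = 47.2 − 2.99 = 44.21 dB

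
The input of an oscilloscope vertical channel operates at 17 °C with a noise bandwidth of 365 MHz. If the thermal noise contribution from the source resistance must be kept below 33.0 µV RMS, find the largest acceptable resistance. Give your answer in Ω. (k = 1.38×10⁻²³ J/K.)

T = 17 °C + 273.15 = 290.15 K
Johnson–Nyquist: V_n = √(4kTRB) ⇒ R = V_n² / (4kTB)
4kTB = 4 × 1.38×10⁻²³ × 290.15 × 3.65×10⁸ = 5.85×10⁻¹²
R = (3.30×10⁻⁵)² / 5.85×10⁻¹² = 1.86×10² Ω = 186 Ω

186 Ω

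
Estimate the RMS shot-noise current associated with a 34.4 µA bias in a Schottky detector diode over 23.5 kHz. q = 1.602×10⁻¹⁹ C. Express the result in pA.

I_n = √(2qI·B)
2qI·B = 2 × 1.602×10⁻¹⁹ × 3.44×10⁻⁵ × 2.35×10⁴ = 2.59×10⁻¹⁹ A²
I_n = √(2.59×10⁻¹⁹) = 5.09×10⁻¹⁰ A = 509 pA

509 pA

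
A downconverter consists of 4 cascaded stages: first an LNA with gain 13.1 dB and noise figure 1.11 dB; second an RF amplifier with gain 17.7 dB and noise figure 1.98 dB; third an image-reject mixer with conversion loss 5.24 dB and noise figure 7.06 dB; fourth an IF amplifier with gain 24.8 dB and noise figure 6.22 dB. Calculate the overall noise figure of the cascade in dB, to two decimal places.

Convert to linear (a loss of L dB is a gain of −L dB): F_i = 10^(NF_i/10), G_i = 10^(G_i,dB/10)
  Stage 1: F_1 = 10^(1.11/10) = 1.291, G_1 = 10^(13.1/10) = 20.42
  Stage 2: F_2 = 10^(1.98/10) = 1.578, G_2 = 10^(17.7/10) = 58.88
  Stage 3: F_3 = 10^(7.06/10) = 5.082, G_3 = 10^(−5.24/10) = 0.2992
  Stage 4: F_4 = 10^(6.22/10) = 4.188, G_4 = 10^(24.8/10) = 302.0
Friis cascade:
  F = 1.291 + (1.578 − 1)/20.42 + (5.082 − 1)/1202 + (4.188 − 1)/359.7 = 1.332
NF = 10 log₁₀(1.332) = 1.24 dB

1.24 dB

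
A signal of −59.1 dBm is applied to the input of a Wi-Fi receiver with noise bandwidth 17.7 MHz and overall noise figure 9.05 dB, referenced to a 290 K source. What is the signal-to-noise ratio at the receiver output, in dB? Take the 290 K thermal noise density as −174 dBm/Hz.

33.4 dB

Noise floor: N = −174 + 10 log₁₀(B) + NF
10 log₁₀(1.77×10⁷) = 72.48 dB
N = −174 + 72.48 + 9.05 = −92.47 dBm
SNR = P_sig − N = −59.1 − (−92.47) = 33.37 dB → 33.4 dB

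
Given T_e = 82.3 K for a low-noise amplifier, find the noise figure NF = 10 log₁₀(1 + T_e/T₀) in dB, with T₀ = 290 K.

1.08 dB

F = 1 + T_e/T₀ = 1 + 82.3/290 = 1.28379
NF = 10 log₁₀(1.28379) = 1.08 dB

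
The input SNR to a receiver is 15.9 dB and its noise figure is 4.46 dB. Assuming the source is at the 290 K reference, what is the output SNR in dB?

11.44 dB

By definition F = SNR_in/SNR_out, so in dB: SNR_out = SNR_in − NF
SNR_out = 15.9 − 4.46 = 11.44 dB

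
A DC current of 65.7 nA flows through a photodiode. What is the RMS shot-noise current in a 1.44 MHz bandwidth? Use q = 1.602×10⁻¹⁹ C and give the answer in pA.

174 pA

I_n = √(2qI·B)
2qI·B = 2 × 1.602×10⁻¹⁹ × 6.57×10⁻⁸ × 1.44×10⁶ = 3.03×10⁻²⁰ A²
I_n = √(3.03×10⁻²⁰) = 1.74×10⁻¹⁰ A = 174 pA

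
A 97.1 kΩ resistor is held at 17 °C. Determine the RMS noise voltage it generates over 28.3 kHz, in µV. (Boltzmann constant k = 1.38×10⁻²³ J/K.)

6.63 µV

T = 17 °C + 273.15 = 290.15 K
V_n = √(4kTRB)
4kTRB = 4 × 1.38×10⁻²³ × 290.15 × 9.71×10⁴ × 2.83×10⁴ = 4.40×10⁻¹¹ V²
V_n = √(4.40×10⁻¹¹) = 6.63×10⁻⁶ V = 6.63 µV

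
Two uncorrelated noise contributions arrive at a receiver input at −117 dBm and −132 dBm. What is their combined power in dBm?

−116.9 dBm

Convert to linear, add, convert back:
P₁ = 2.00×10⁻¹⁵ W, P₂ = 6.31×10⁻¹⁷ W
P_tot = 2.06×10⁻¹⁵ W → 10 log₁₀(P_tot / 10⁻³) = −116.9 dBm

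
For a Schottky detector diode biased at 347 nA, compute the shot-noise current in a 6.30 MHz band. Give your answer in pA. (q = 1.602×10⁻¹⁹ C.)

837 pA

I_n = √(2qI·B)
2qI·B = 2 × 1.602×10⁻¹⁹ × 3.47×10⁻⁷ × 6.30×10⁶ = 7.00×10⁻¹⁹ A²
I_n = √(7.00×10⁻¹⁹) = 8.37×10⁻¹⁰ A = 837 pA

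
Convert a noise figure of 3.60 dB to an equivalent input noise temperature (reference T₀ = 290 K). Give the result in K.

374 K

F = 10^(3.60/10) = 2.29087
T_e = (F − 1)·T₀ = (2.29087 − 1) × 290 = 374 K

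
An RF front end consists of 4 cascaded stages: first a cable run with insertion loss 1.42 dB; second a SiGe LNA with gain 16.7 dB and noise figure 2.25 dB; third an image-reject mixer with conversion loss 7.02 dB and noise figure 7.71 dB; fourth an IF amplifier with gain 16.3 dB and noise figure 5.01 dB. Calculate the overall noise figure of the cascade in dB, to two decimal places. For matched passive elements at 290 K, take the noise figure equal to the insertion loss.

4.47 dB

Convert to linear (a loss of L dB is a gain of −L dB): F_i = 10^(NF_i/10), G_i = 10^(G_i,dB/10)
  Stage 1: F_1 = 10^(1.42/10) = 1.387, G_1 = 10^(−1.42/10) = 0.7211
  Stage 2: F_2 = 10^(2.25/10) = 1.679, G_2 = 10^(16.7/10) = 46.77
  Stage 3: F_3 = 10^(7.71/10) = 5.902, G_3 = 10^(−7.02/10) = 0.1986
  Stage 4: F_4 = 10^(5.01/10) = 3.170, G_4 = 10^(16.3/10) = 42.66
Friis cascade:
  F = 1.387 + (1.679 − 1)/0.7211 + (5.902 − 1)/33.73 + (3.170 − 1)/6.699 = 2.797
NF = 10 log₁₀(2.797) = 4.47 dB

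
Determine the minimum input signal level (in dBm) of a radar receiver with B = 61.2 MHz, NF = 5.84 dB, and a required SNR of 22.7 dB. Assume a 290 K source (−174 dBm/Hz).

−67.6 dBm

Sensitivity = −174 + 10 log₁₀(B) + NF + SNR_min
= −174 + 77.87 + 5.84 + 22.7
= −67.59 dBm → −67.6 dBm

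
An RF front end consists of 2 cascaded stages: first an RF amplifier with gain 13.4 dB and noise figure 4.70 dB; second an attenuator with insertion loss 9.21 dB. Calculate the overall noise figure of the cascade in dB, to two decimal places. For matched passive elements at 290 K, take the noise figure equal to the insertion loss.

5.17 dB

Convert to linear (a loss of L dB is a gain of −L dB): F_i = 10^(NF_i/10), G_i = 10^(G_i,dB/10)
  Stage 1: F_1 = 10^(4.70/10) = 2.951, G_1 = 10^(13.4/10) = 21.88
  Stage 2: F_2 = 10^(9.21/10) = 8.337, G_2 = 10^(−9.21/10) = 0.1199
Friis cascade:
  F = 2.951 + (8.337 − 1)/21.88 = 3.287
NF = 10 log₁₀(3.287) = 5.17 dB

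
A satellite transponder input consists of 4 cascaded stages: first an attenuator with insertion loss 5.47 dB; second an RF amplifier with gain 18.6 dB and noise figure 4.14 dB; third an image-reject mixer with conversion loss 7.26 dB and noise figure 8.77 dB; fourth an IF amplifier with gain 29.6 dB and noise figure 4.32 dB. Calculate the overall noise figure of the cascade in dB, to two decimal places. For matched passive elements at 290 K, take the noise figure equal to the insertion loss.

Convert to linear (a loss of L dB is a gain of −L dB): F_i = 10^(NF_i/10), G_i = 10^(G_i,dB/10)
  Stage 1: F_1 = 10^(5.47/10) = 3.524, G_1 = 10^(−5.47/10) = 0.2838
  Stage 2: F_2 = 10^(4.14/10) = 2.594, G_2 = 10^(18.6/10) = 72.44
  Stage 3: F_3 = 10^(8.77/10) = 7.534, G_3 = 10^(−7.26/10) = 0.1879
  Stage 4: F_4 = 10^(4.32/10) = 2.704, G_4 = 10^(29.6/10) = 912.0
Friis cascade:
  F = 3.524 + (2.594 − 1)/0.2838 + (7.534 − 1)/20.56 + (2.704 − 1)/3.864 = 9.900
NF = 10 log₁₀(9.900) = 9.96 dB

9.96 dB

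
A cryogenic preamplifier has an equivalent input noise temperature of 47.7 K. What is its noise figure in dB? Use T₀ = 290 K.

F = 1 + T_e/T₀ = 1 + 47.7/290 = 1.16448
NF = 10 log₁₀(1.16448) = 0.661 dB

0.661 dB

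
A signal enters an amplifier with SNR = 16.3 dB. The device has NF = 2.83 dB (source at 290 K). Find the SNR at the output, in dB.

By definition F = SNR_in/SNR_out, so in dB: SNR_out = SNR_in − NF
SNR_out = 16.3 − 2.83 = 13.47 dB

13.47 dB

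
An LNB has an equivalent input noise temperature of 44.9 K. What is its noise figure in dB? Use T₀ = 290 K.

F = 1 + T_e/T₀ = 1 + 44.9/290 = 1.15483
NF = 10 log₁₀(1.15483) = 0.625 dB

0.625 dB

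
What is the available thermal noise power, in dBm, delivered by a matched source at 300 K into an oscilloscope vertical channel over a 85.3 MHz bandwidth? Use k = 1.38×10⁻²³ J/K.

−94.5 dBm

P_n = kTB = 1.38×10⁻²³ × 300 × 8.53×10⁷ = 3.53×10⁻¹³ W
In dBm: 10 log₁₀(3.53×10⁻¹³ / 10⁻³) = −94.5 dBm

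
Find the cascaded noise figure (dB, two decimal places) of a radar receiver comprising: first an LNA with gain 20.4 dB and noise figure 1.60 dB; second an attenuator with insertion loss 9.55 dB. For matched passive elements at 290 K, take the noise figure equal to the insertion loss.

1.81 dB

Convert to linear (a loss of L dB is a gain of −L dB): F_i = 10^(NF_i/10), G_i = 10^(G_i,dB/10)
  Stage 1: F_1 = 10^(1.60/10) = 1.445, G_1 = 10^(20.4/10) = 109.6
  Stage 2: F_2 = 10^(9.55/10) = 9.016, G_2 = 10^(−9.55/10) = 0.1109
Friis cascade:
  F = 1.445 + (9.016 − 1)/109.6 = 1.519
NF = 10 log₁₀(1.519) = 1.81 dB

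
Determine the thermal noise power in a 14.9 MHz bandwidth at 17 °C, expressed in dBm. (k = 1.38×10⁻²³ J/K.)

−102.2 dBm

T = 17 °C + 273.15 = 290.15 K
P_n = kTB = 1.38×10⁻²³ × 290.15 × 1.49×10⁷ = 5.97×10⁻¹⁴ W
In dBm: 10 log₁₀(5.97×10⁻¹⁴ / 10⁻³) = −102.2 dBm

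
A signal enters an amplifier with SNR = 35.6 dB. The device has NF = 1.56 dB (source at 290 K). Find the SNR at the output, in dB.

34.04 dB

By definition F = SNR_in/SNR_out, so in dB: SNR_out = SNR_in − NF
SNR_out = 35.6 − 1.56 = 34.04 dB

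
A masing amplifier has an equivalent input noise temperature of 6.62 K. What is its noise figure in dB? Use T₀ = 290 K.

0.098 dB

F = 1 + T_e/T₀ = 1 + 6.62/290 = 1.02283
NF = 10 log₁₀(1.02283) = 0.098 dB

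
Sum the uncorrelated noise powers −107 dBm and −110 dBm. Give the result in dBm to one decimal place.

−105.2 dBm

Convert to linear, add, convert back:
P₁ = 2.00×10⁻¹⁴ W, P₂ = 1.00×10⁻¹⁴ W
P_tot = 3.00×10⁻¹⁴ W → 10 log₁₀(P_tot / 10⁻³) = −105.2 dBm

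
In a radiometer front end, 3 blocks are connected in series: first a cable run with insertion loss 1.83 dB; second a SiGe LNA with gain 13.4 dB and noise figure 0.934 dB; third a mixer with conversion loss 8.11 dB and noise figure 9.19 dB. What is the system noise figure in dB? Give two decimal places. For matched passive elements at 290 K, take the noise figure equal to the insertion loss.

Convert to linear (a loss of L dB is a gain of −L dB): F_i = 10^(NF_i/10), G_i = 10^(G_i,dB/10)
  Stage 1: F_1 = 10^(1.83/10) = 1.524, G_1 = 10^(−1.83/10) = 0.6561
  Stage 2: F_2 = 10^(0.934/10) = 1.240, G_2 = 10^(13.4/10) = 21.88
  Stage 3: F_3 = 10^(9.19/10) = 8.299, G_3 = 10^(−8.11/10) = 0.1545
Friis cascade:
  F = 1.524 + (1.240 − 1)/0.6561 + (8.299 − 1)/14.35 = 2.398
NF = 10 log₁₀(2.398) = 3.80 dB

3.80 dB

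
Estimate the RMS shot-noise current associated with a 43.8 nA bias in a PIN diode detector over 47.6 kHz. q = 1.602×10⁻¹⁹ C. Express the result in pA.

25.8 pA

I_n = √(2qI·B)
2qI·B = 2 × 1.602×10⁻¹⁹ × 4.38×10⁻⁸ × 4.76×10⁴ = 6.68×10⁻²² A²
I_n = √(6.68×10⁻²²) = 2.58×10⁻¹¹ A = 25.8 pA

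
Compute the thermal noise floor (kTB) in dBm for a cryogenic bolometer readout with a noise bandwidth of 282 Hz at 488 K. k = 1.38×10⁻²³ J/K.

P_n = kTB = 1.38×10⁻²³ × 488 × 2.82×10² = 1.90×10⁻¹⁸ W
In dBm: 10 log₁₀(1.90×10⁻¹⁸ / 10⁻³) = −147.2 dBm

−147.2 dBm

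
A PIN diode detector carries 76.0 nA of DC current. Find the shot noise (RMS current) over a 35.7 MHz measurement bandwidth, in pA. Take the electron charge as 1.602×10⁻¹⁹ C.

I_n = √(2qI·B)
2qI·B = 2 × 1.602×10⁻¹⁹ × 7.60×10⁻⁸ × 3.57×10⁷ = 8.69×10⁻¹⁹ A²
I_n = √(8.69×10⁻¹⁹) = 9.32×10⁻¹⁰ A = 932 pA

932 pA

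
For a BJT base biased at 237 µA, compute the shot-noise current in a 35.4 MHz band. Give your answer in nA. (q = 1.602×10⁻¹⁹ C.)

51.8 nA

I_n = √(2qI·B)
2qI·B = 2 × 1.602×10⁻¹⁹ × 2.37×10⁻⁴ × 3.54×10⁷ = 2.69×10⁻¹⁵ A²
I_n = √(2.69×10⁻¹⁵) = 5.18×10⁻⁸ A = 51.8 nA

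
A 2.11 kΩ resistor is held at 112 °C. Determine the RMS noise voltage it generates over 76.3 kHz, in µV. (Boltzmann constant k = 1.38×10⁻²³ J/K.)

T = 112 °C + 273.15 = 385.15 K
V_n = √(4kTRB)
4kTRB = 4 × 1.38×10⁻²³ × 385.15 × 2.11×10³ × 7.63×10⁴ = 3.42×10⁻¹² V²
V_n = √(3.42×10⁻¹²) = 1.85×10⁻⁶ V = 1.85 µV

1.85 µV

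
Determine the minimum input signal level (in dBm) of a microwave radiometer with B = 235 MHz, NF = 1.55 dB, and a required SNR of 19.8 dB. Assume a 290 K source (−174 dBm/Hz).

Sensitivity = −174 + 10 log₁₀(B) + NF + SNR_min
= −174 + 83.71 + 1.55 + 19.8
= −68.94 dBm → −68.9 dBm

−68.9 dBm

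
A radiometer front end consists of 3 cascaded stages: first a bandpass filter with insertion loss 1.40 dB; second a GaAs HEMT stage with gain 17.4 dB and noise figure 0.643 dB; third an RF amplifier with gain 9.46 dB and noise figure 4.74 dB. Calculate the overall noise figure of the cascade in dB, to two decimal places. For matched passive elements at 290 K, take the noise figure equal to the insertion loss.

2.18 dB

Convert to linear (a loss of L dB is a gain of −L dB): F_i = 10^(NF_i/10), G_i = 10^(G_i,dB/10)
  Stage 1: F_1 = 10^(1.40/10) = 1.380, G_1 = 10^(−1.40/10) = 0.7244
  Stage 2: F_2 = 10^(0.643/10) = 1.160, G_2 = 10^(17.4/10) = 54.95
  Stage 3: F_3 = 10^(4.74/10) = 2.979, G_3 = 10^(9.46/10) = 8.831
Friis cascade:
  F = 1.380 + (1.160 − 1)/0.7244 + (2.979 − 1)/39.81 = 1.650
NF = 10 log₁₀(1.650) = 2.18 dB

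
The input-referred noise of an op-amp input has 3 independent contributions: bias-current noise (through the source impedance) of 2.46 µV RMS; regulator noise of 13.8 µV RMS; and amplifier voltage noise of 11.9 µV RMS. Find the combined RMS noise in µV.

18.4 µV

Uncorrelated sources add in power (mean-square): V_tot = √(ΣV_i²)
V_tot = √[(2.46×10⁻⁶)² + (1.38×10⁻⁵)² + (1.19×10⁻⁵)²] = 1.84×10⁻⁵ V = 18.4 µV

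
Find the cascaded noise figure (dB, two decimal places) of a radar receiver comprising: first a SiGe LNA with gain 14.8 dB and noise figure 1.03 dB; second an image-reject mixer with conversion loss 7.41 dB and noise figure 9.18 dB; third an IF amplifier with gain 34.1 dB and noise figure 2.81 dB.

Convert to linear (a loss of L dB is a gain of −L dB): F_i = 10^(NF_i/10), G_i = 10^(G_i,dB/10)
  Stage 1: F_1 = 10^(1.03/10) = 1.268, G_1 = 10^(14.8/10) = 30.20
  Stage 2: F_2 = 10^(9.18/10) = 8.279, G_2 = 10^(−7.41/10) = 0.1816
  Stage 3: F_3 = 10^(2.81/10) = 1.910, G_3 = 10^(34.1/10) = 2570
Friis cascade:
  F = 1.268 + (8.279 − 1)/30.20 + (1.910 − 1)/5.483 = 1.675
NF = 10 log₁₀(1.675) = 2.24 dB

2.24 dB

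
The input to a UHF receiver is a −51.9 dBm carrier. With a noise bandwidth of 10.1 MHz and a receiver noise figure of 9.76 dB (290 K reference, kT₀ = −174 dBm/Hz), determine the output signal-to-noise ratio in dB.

Noise floor: N = −174 + 10 log₁₀(B) + NF
10 log₁₀(1.01×10⁷) = 70.04 dB
N = −174 + 70.04 + 9.76 = −94.20 dBm
SNR = P_sig − N = −51.9 − (−94.20) = 42.30 dB → 42.3 dB

42.3 dB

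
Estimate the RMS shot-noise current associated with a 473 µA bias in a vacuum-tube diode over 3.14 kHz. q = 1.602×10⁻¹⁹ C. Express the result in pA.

690 pA

I_n = √(2qI·B)
2qI·B = 2 × 1.602×10⁻¹⁹ × 4.73×10⁻⁴ × 3.14×10³ = 4.76×10⁻¹⁹ A²
I_n = √(4.76×10⁻¹⁹) = 6.90×10⁻¹⁰ A = 690 pA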